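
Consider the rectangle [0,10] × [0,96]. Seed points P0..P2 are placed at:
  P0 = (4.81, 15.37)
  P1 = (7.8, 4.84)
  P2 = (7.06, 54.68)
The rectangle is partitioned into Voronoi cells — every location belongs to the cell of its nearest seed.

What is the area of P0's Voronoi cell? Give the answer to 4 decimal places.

Area of P0's cell: 253.4407

1. box [0,10]×[0,96]: [(0, 0) (10, 0) (10, 96) (0, 96)]
2. ⊥bis P0·P1 via (6.305,10.105): [(0, 8.3147) (10, 11.1542) (10, 96) (0, 96)]  |A|=862.6556
3. ⊥bis P0·P2 via (5.935,35.025): [(0, 35.3647) (0, 8.3147) (10, 11.1542) (10, 34.7923)]  |A|=253.4407
4. canonical 4-gon: [(0, 35.3647) (0, 8.3147) (10, 11.1542) (10, 34.7923)]
5. shoelace: 253.4407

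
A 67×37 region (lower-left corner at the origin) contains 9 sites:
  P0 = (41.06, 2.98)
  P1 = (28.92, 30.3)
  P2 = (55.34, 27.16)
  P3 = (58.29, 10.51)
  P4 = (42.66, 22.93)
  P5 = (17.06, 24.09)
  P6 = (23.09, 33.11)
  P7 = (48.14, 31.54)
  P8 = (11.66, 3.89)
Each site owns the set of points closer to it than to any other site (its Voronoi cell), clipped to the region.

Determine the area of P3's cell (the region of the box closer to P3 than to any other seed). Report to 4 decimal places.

1. box [0,67]×[0,37]: [(0, 0) (67, 0) (67, 37) (0, 37)]
2. ⊥bis P3·P0 via (49.675,6.745): [(52.6228, 0) (67, 0) (67, 37) (36.4527, 37)]  |A|=831.104
3. ⊥bis P3·P1 via (43.605,20.405): [(43.6658, 20.4952) (52.6228, 0) (67, 0) (67, 37) (54.787, 37)]  |A|=679.8021
4. ⊥bis P3·P2 via (56.815,18.835): [(45.2842, 16.792) (52.6228, 0) (67, 0) (67, 20.6395)]  |A|=344.8138
5. ⊥bis P3·P4 via (50.475,16.72): [(51.3922, 17.8742) (47.1463, 12.531) (52.6228, 0) (67, 0) (67, 20.6395)]  |A|=330.7932
6. ⊥bis P3·P5 via (37.675,17.3): [(51.3922, 17.8742) (47.1463, 12.531) (52.6228, 0) (67, 0) (67, 20.6395)]  |A|=330.7932
7. ⊥bis P3·P6 via (40.69,21.81): [(51.3922, 17.8742) (47.1463, 12.531) (52.6228, 0) (67, 0) (67, 20.6395)]  |A|=330.7932
8. ⊥bis P3·P7 via (53.215,21.025): [(51.3922, 17.8742) (47.1463, 12.531) (52.6228, 0) (67, 0) (67, 20.6395)]  |A|=330.7932
9. ⊥bis P3·P8 via (34.975,7.2): [(51.3922, 17.8742) (47.1463, 12.531) (52.6228, 0) (67, 0) (67, 20.6395)]  |A|=330.7932
10. canonical 5-gon: [(51.3922, 17.8742) (47.1463, 12.531) (52.6228, 0) (67, 0) (67, 20.6395)]
11. shoelace: 330.7932

Area of P3's cell: 330.7932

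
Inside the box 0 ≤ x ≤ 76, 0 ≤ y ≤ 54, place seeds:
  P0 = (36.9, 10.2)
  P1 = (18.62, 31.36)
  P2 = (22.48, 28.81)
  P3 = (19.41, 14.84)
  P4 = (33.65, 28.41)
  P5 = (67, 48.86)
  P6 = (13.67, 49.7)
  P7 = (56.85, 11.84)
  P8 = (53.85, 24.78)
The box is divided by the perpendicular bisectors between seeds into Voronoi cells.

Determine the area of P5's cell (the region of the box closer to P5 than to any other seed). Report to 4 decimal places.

Area of P5's cell: 545.5490

1. box [0,76]×[0,54]: [(0, 0) (76, 0) (76, 54) (0, 54)]
2. ⊥bis P5·P0 via (51.95,29.53): [(76, 10.8051) (76, 54) (20.5211, 54)]  |A|=1198.2033
3. ⊥bis P5·P1 via (42.81,40.11): [(44.5541, 35.2883) (76, 10.8051) (76, 54) (37.7857, 54)]  |A|=1036.6782
4. ⊥bis P5·P2 via (44.74,38.835): [(47.3002, 33.1503) (76, 10.8051) (76, 54) (37.9103, 54)]  |A|=1016.9232
5. ⊥bis P5·P3 via (43.205,31.85): [(47.3002, 33.1503) (76, 10.8051) (76, 54) (37.9103, 54)]  |A|=1016.9232
6. ⊥bis P5·P4 via (50.325,38.635): [(59.5242, 23.6328) (76, 10.8051) (76, 54) (40.9033, 54)]  |A|=888.7286
7. ⊥bis P5·P6 via (40.335,49.28): [(59.5242, 23.6328) (76, 10.8051) (76, 54) (40.9033, 54)]  |A|=888.7286
8. ⊥bis P5·P7 via (61.925,30.35): [(54.0877, 32.4988) (76, 26.491) (76, 54) (40.9033, 54)]  |A|=678.704
9. ⊥bis P5·P8 via (60.425,36.82): [(46.9134, 44.1986) (76, 28.3145) (76, 54) (40.9033, 54)]  |A|=545.549
10. canonical 4-gon: [(46.9134, 44.1986) (76, 28.3145) (76, 54) (40.9033, 54)]
11. shoelace: 545.549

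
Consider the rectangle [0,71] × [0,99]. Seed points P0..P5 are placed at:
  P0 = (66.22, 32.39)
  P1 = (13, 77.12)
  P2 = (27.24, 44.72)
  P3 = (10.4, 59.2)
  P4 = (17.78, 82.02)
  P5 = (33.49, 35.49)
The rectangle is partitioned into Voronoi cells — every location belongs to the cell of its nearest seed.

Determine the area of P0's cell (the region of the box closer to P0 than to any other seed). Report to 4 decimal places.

Area of P0's cell: 1568.4402

1. box [0,71]×[0,99]: [(0, 0) (71, 0) (71, 99) (0, 99)]
2. ⊥bis P0·P1 via (39.61,54.755): [(0, 7.6268) (0, 0) (71, 0) (71, 92.103)]  |A|=3540.4079
3. ⊥bis P0·P2 via (46.73,38.555): [(59.2435, 78.115) (34.5344, 0) (71, 0) (71, 92.103)]  |A|=1965.66
4. ⊥bis P0·P3 via (38.31,45.795): [(59.2435, 78.115) (34.5344, 0) (71, 0) (71, 92.103)]  |A|=1965.66
5. ⊥bis P0·P4 via (42,57.205): [(57.3765, 72.2128) (34.5344, 0) (71, 0) (71, 85.5097)]  |A|=1899.1107
6. ⊥bis P0·P5 via (49.855,33.94): [(57.3765, 72.2128) (51.8146, 54.6294) (46.6404, 0) (71, 0) (71, 85.5097)]  |A|=1568.4402
7. canonical 5-gon: [(57.3765, 72.2128) (51.8146, 54.6294) (46.6404, 0) (71, 0) (71, 85.5097)]
8. shoelace: 1568.4402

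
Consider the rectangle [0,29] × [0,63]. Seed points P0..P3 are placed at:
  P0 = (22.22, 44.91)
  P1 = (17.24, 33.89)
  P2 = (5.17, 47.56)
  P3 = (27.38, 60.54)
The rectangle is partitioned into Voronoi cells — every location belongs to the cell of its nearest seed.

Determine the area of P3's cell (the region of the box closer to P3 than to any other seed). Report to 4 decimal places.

1. box [0,29]×[0,63]: [(0, 0) (29, 0) (29, 63) (0, 63)]
2. ⊥bis P3·P0 via (24.8,52.725): [(0, 60.9123) (29, 51.3384) (29, 63) (0, 63)]  |A|=199.3639
3. ⊥bis P3·P1 via (22.31,47.215): [(0, 60.9123) (29, 51.3384) (29, 63) (0, 63)]  |A|=199.3639
4. ⊥bis P3·P2 via (16.275,54.05): [(15.1965, 55.8955) (29, 51.3384) (29, 63) (11.0444, 63)]  |A|=144.2684
5. canonical 4-gon: [(15.1965, 55.8955) (29, 51.3384) (29, 63) (11.0444, 63)]
6. shoelace: 144.2684

Area of P3's cell: 144.2684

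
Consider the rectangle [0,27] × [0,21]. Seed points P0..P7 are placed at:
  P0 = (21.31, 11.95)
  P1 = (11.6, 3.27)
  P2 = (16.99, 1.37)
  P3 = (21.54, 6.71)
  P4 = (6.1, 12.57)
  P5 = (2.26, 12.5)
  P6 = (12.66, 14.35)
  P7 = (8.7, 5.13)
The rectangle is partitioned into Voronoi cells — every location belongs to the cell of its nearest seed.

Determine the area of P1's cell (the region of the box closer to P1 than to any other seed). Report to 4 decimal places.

1. box [0,27]×[0,21]: [(0, 0) (27, 0) (27, 21) (0, 21)]
2. ⊥bis P1·P0 via (16.455,7.61): [(0, 0) (23.2578, 0) (4.4854, 21) (0, 21)]  |A|=291.3028
3. ⊥bis P1·P2 via (14.295,2.32): [(0, 0) (13.4772, 0) (16.2432, 7.8469) (4.4854, 21) (0, 21)]  |A|=252.9293
4. ⊥bis P1·P3 via (16.57,4.99): [(0, 0) (13.4772, 0) (15.9092, 6.8993) (15.1631, 9.0551) (4.4854, 21) (0, 21)]  |A|=252.2158
5. ⊥bis P1·P4 via (8.85,7.92): [(0, 2.6861) (0, 0) (13.4772, 0) (15.9092, 6.8993) (15.1631, 9.0551) (13.6437, 10.755)]  |A|=104.3054
6. ⊥bis P1·P5 via (6.93,7.885): [(4.313, 5.2369) (0, 0.8724) (0, 0) (13.4772, 0) (15.9092, 6.8993) (15.1631, 9.0551) (13.6437, 10.755)]  |A|=100.3941
7. ⊥bis P1·P6 via (12.13,8.81): [(10.6021, 8.9562) (4.313, 5.2369) (0, 0.8724) (0, 0) (13.4772, 0) (15.9092, 6.8993) (15.3548, 8.5015)]  |A|=95.1703
8. ⊥bis P1·P7 via (10.15,4.2): [(13.0503, 8.722) (7.4562, 0) (13.4772, 0) (15.9092, 6.8993) (15.3548, 8.5015)]  |A|=40.1211
9. canonical 5-gon: [(13.0503, 8.722) (7.4562, 0) (13.4772, 0) (15.9092, 6.8993) (15.3548, 8.5015)]
10. shoelace: 40.1211

Area of P1's cell: 40.1211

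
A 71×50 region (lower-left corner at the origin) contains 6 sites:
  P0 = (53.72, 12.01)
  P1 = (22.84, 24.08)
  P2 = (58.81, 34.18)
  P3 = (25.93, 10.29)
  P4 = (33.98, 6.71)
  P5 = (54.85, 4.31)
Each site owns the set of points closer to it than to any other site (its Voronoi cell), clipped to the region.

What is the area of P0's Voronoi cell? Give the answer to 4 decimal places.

1. box [0,71]×[0,50]: [(0, 0) (71, 0) (71, 50) (0, 50)]
2. ⊥bis P0·P1 via (38.28,18.045): [(31.2268, 0) (71, 0) (71, 50) (50.7702, 50)]  |A|=1500.0757
3. ⊥bis P0·P2 via (56.265,23.095): [(41.5724, 26.4683) (31.2268, 0) (71, 0) (71, 19.712)]  |A|=816.4026
4. ⊥bis P0·P3 via (39.825,11.15): [(41.5724, 26.4683) (39.2454, 20.5148) (40.5151, 0) (71, 0) (71, 19.712)]  |A|=721.1284
5. ⊥bis P0·P4 via (43.85,9.36): [(41.5724, 26.4683) (40.1996, 22.9561) (46.3631, 0) (71, 0) (71, 19.712)]  |A|=642.6678
6. ⊥bis P0·P5 via (54.285,8.16): [(41.5724, 26.4683) (40.1996, 22.9561) (44.5555, 6.7322) (71, 10.613) (71, 19.712)]  |A|=419.4105
7. canonical 5-gon: [(41.5724, 26.4683) (40.1996, 22.9561) (44.5555, 6.7322) (71, 10.613) (71, 19.712)]
8. shoelace: 419.4105

Area of P0's cell: 419.4105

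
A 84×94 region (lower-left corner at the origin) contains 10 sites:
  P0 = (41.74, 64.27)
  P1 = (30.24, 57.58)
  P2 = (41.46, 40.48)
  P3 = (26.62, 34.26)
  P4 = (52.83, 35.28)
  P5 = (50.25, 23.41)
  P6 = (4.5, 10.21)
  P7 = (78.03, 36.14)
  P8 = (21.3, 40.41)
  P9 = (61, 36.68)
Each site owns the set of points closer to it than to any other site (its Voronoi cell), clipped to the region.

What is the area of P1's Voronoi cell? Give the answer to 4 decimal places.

1. box [0,84]×[0,94]: [(0, 0) (84, 0) (84, 94) (0, 94)]
2. ⊥bis P1·P0 via (35.99,60.925): [(0, 0) (71.4325, 0) (16.749, 94) (0, 94)]  |A|=4144.5274
3. ⊥bis P1·P2 via (35.85,49.03): [(0, 25.5074) (40.9595, 52.3825) (16.749, 94) (0, 94)]  |A|=1751.2364
4. ⊥bis P1·P3 via (28.43,45.92): [(0, 50.3332) (30.5974, 45.5836) (40.9595, 52.3825) (16.749, 94) (0, 94)]  |A|=1371.433
5. ⊥bis P1·P4 via (41.535,46.43): [(0, 50.3332) (30.5974, 45.5836) (40.9595, 52.3825) (16.749, 94) (0, 94)]  |A|=1371.433
6. ⊥bis P1·P5 via (40.245,40.495): [(0, 50.3332) (30.5974, 45.5836) (40.9595, 52.3825) (16.749, 94) (0, 94)]  |A|=1371.433
7. ⊥bis P1·P6 via (17.37,33.895): [(0, 50.3332) (30.5974, 45.5836) (40.9595, 52.3825) (16.749, 94) (0, 94)]  |A|=1371.433
8. ⊥bis P1·P7 via (54.135,46.86): [(0, 50.3332) (30.5974, 45.5836) (40.9595, 52.3825) (16.749, 94) (0, 94)]  |A|=1371.433
9. ⊥bis P1·P8 via (25.77,48.995): [(0, 62.4128) (31.3604, 46.0842) (40.9595, 52.3825) (16.749, 94) (0, 94)]  |A|=1172.5513
10. ⊥bis P1·P9 via (45.62,47.13): [(0, 62.4128) (31.3604, 46.0842) (40.9595, 52.3825) (16.749, 94) (0, 94)]  |A|=1172.5513
11. canonical 5-gon: [(0, 62.4128) (31.3604, 46.0842) (40.9595, 52.3825) (16.749, 94) (0, 94)]
12. shoelace: 1172.5513

Area of P1's cell: 1172.5513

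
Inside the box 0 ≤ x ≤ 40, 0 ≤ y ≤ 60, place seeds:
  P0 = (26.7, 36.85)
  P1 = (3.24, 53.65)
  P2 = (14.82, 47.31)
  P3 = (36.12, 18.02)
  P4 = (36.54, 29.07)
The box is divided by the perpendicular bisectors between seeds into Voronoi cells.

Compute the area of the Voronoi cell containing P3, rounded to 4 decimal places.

1. box [0,40]×[0,60]: [(0, 0) (40, 0) (40, 60) (0, 60)]
2. ⊥bis P3·P0 via (31.41,27.435): [(0, 11.7217) (0, 0) (40, 0) (40, 31.7323)]  |A|=869.0788
3. ⊥bis P3·P1 via (19.68,35.835): [(0, 11.7217) (0, 0) (40, 0) (40, 31.7323)]  |A|=869.0788
4. ⊥bis P3·P2 via (25.47,32.665): [(0, 11.7217) (0, 0) (40, 0) (40, 31.7323)]  |A|=869.0788
5. ⊥bis P3·P4 via (36.33,23.545): [(24.5306, 23.9935) (0, 11.7217) (0, 0) (40, 0) (40, 23.4055)]  |A|=804.6738
6. canonical 5-gon: [(24.5306, 23.9935) (0, 11.7217) (0, 0) (40, 0) (40, 23.4055)]
7. shoelace: 804.6738

Area of P3's cell: 804.6738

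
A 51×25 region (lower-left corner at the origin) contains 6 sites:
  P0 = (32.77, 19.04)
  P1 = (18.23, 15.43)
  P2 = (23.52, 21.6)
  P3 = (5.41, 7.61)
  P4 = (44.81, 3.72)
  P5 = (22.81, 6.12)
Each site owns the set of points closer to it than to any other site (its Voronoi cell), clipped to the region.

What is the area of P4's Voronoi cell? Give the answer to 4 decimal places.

Area of P4's cell: 245.3931

1. box [0,51]×[0,25]: [(0, 0) (51, 0) (51, 25) (0, 25)]
2. ⊥bis P4·P0 via (38.79,11.38): [(24.3098, 0) (51, 0) (51, 20.9758)]  |A|=279.9248
3. ⊥bis P4·P1 via (31.52,9.575): [(28.8862, 3.5966) (27.3017, 0) (51, 0) (51, 20.9758)]  |A|=274.5446
4. ⊥bis P4·P2 via (34.165,12.66): [(28.8862, 3.5966) (27.3017, 0) (51, 0) (51, 20.9758)]  |A|=274.5446
5. ⊥bis P4·P3 via (25.11,5.665): [(28.8862, 3.5966) (27.3017, 0) (51, 0) (51, 20.9758)]  |A|=274.5446
6. ⊥bis P4·P5 via (33.81,4.92): [(34.1138, 7.705) (33.2733, 0) (51, 0) (51, 20.9758)]  |A|=245.3931
7. canonical 4-gon: [(34.1138, 7.705) (33.2733, 0) (51, 0) (51, 20.9758)]
8. shoelace: 245.3931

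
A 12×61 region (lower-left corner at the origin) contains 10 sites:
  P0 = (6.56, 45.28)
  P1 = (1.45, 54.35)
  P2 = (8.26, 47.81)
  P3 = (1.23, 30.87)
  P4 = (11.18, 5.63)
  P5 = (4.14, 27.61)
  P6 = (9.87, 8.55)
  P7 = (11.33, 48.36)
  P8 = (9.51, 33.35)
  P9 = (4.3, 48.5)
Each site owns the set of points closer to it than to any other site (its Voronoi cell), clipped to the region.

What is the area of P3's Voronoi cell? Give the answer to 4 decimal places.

Area of P3's cell: 44.9274

1. box [0,12]×[0,61]: [(0, 0) (12, 0) (12, 61) (0, 61)]
2. ⊥bis P3·P0 via (3.895,38.075): [(0, 39.5157) (0, 0) (12, 0) (12, 35.0771)]  |A|=447.5568
3. ⊥bis P3·P1 via (1.34,42.61): [(0, 39.5157) (0, 0) (12, 0) (12, 35.0771)]  |A|=447.5568
4. ⊥bis P3·P2 via (4.745,39.34): [(0, 39.5157) (0, 0) (12, 0) (12, 35.0771)]  |A|=447.5568
5. ⊥bis P3·P4 via (6.205,18.25): [(0, 39.5157) (0, 15.8039) (12, 20.5345) (12, 35.0771)]  |A|=229.5266
6. ⊥bis P3·P5 via (2.685,29.24): [(10.0374, 35.803) (0, 39.5157) (0, 26.8433)]  |A|=63.5991
7. ⊥bis P3·P6 via (5.55,19.71): [(10.0374, 35.803) (0, 39.5157) (0, 26.8433)]  |A|=63.5991
8. ⊥bis P3·P7 via (6.28,39.615): [(10.0374, 35.803) (0, 39.5157) (0, 26.8433)]  |A|=63.5991
9. ⊥bis P3·P8 via (5.37,32.11): [(5.4818, 31.7366) (3.5446, 38.2046) (0, 39.5157) (0, 26.8433)]  |A|=44.9274
10. ⊥bis P3·P9 via (2.765,39.685): [(5.4818, 31.7366) (3.5446, 38.2046) (0, 39.5157) (0, 26.8433)]  |A|=44.9274
11. canonical 4-gon: [(5.4818, 31.7366) (3.5446, 38.2046) (0, 39.5157) (0, 26.8433)]
12. shoelace: 44.9274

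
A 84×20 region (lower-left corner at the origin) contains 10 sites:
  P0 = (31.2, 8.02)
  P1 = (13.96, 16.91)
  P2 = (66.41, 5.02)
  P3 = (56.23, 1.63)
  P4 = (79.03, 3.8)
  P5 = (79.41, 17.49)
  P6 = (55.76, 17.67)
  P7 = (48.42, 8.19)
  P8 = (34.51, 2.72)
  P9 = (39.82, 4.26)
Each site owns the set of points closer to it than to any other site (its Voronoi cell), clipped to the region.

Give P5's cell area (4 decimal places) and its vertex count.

Area of P5's cell: 135.1850 (5 vertices)

1. box [0,84]×[0,20]: [(0, 0) (84, 0) (84, 20) (0, 20)]
2. ⊥bis P5·P0 via (55.305,12.755): [(57.8105, 0) (84, 0) (84, 20) (53.8818, 20)]  |A|=563.0766
3. ⊥bis P5·P1 via (46.685,17.2): [(57.8105, 0) (84, 0) (84, 20) (53.8818, 20)]  |A|=563.0766
4. ⊥bis P5·P2 via (72.91,11.255): [(83.7061, 0) (84, 0) (84, 20) (64.5215, 20)]  |A|=197.7233
5. ⊥bis P5·P3 via (67.82,9.56): [(83.7061, 0) (84, 0) (84, 20) (64.5215, 20)]  |A|=197.7233
6. ⊥bis P5·P4 via (79.22,10.645): [(73.3385, 10.8083) (84, 10.5123) (84, 20) (64.5215, 20)]  |A|=140.0969
7. ⊥bis P5·P6 via (67.585,17.58): [(67.5792, 16.8124) (73.3385, 10.8083) (84, 10.5123) (84, 20) (67.6034, 20)]  |A|=135.185
8. ⊥bis P5·P7 via (63.915,12.84): [(67.5792, 16.8124) (73.3385, 10.8083) (84, 10.5123) (84, 20) (67.6034, 20)]  |A|=135.185
9. ⊥bis P5·P8 via (56.96,10.105): [(67.5792, 16.8124) (73.3385, 10.8083) (84, 10.5123) (84, 20) (67.6034, 20)]  |A|=135.185
10. ⊥bis P5·P9 via (59.615,10.875): [(67.5792, 16.8124) (73.3385, 10.8083) (84, 10.5123) (84, 20) (67.6034, 20)]  |A|=135.185
11. canonical 5-gon: [(67.5792, 16.8124) (73.3385, 10.8083) (84, 10.5123) (84, 20) (67.6034, 20)]
12. shoelace: 135.185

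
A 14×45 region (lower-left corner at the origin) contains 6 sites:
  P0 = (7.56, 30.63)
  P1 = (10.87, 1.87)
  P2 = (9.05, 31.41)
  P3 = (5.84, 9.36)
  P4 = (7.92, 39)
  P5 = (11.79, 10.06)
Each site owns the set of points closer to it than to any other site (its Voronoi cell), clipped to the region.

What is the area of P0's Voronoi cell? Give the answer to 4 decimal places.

1. box [0,14]×[0,45]: [(0, 0) (14, 0) (14, 45) (0, 45)]
2. ⊥bis P0·P1 via (9.215,16.25): [(0, 15.1894) (14, 16.8007) (14, 45) (0, 45)]  |A|=406.069
3. ⊥bis P0·P2 via (8.305,31.02): [(0, 15.1894) (14, 16.8007) (14, 20.1411) (0.9866, 45) (0, 45)]  |A|=244.3196
4. ⊥bis P0·P3 via (6.7,19.995): [(0, 20.5368) (14, 19.4047) (14, 20.1411) (0.9866, 45) (0, 45)]  |A|=188.6603
5. ⊥bis P0·P4 via (7.74,34.815): [(0, 35.1479) (0, 20.5368) (14, 19.4047) (14, 20.1411) (6.2856, 34.8776)]  |A|=152.7036
6. ⊥bis P0·P5 via (9.675,20.345): [(0, 35.1479) (0, 20.5368) (7.6137, 19.9211) (13.4833, 21.1281) (6.2856, 34.8776)]  |A|=147.1436
7. canonical 5-gon: [(0, 35.1479) (0, 20.5368) (7.6137, 19.9211) (13.4833, 21.1281) (6.2856, 34.8776)]
8. shoelace: 147.1436

Area of P0's cell: 147.1436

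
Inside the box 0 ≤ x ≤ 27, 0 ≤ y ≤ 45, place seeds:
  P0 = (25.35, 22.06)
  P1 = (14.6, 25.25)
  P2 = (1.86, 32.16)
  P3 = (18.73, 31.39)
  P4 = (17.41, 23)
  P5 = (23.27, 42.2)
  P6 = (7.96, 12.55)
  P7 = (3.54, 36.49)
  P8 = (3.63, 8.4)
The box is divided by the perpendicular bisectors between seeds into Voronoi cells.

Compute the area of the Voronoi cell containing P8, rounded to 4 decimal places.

Area of P8's cell: 130.8041

1. box [0,27]×[0,45]: [(0, 0) (27, 0) (27, 45) (0, 45)]
2. ⊥bis P8·P0 via (14.49,15.23): [(0, 38.2697) (0, 0) (24.0684, 0)]  |A|=460.5447
3. ⊥bis P8·P1 via (9.115,16.825): [(16.518, 12.0053) (0, 22.7592) (0, 0) (24.0684, 0)]  |A|=332.4431
4. ⊥bis P8·P2 via (2.745,20.28): [(16.518, 12.0053) (3.6989, 20.3511) (0, 20.0755) (0, 0) (24.0684, 0)]  |A|=327.4797
5. ⊥bis P8·P3 via (11.18,19.895): [(16.518, 12.0053) (3.6989, 20.3511) (0, 20.0755) (0, 0) (24.0684, 0)]  |A|=327.4797
6. ⊥bis P8·P4 via (10.52,15.7): [(19.5612, 7.1666) (9.8018, 16.3779) (3.6989, 20.3511) (0, 20.0755) (0, 0) (24.0684, 0)]  |A|=317.8838
7. ⊥bis P8·P5 via (13.45,25.3): [(19.5612, 7.1666) (9.8018, 16.3779) (3.6989, 20.3511) (0, 20.0755) (0, 0) (24.0684, 0)]  |A|=317.8838
8. ⊥bis P8·P6 via (5.795,10.475): [(0, 16.5213) (0, 0) (15.8345, 0)]  |A|=130.8041
9. ⊥bis P8·P7 via (3.585,22.445): [(0, 16.5213) (0, 0) (15.8345, 0)]  |A|=130.8041
10. canonical 3-gon: [(0, 16.5213) (0, 0) (15.8345, 0)]
11. shoelace: 130.8041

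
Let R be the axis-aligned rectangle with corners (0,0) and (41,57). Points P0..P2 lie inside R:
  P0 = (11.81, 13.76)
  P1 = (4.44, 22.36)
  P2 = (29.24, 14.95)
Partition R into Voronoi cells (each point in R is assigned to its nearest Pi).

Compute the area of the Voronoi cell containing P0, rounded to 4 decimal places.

1. box [0,41]×[0,57]: [(0, 0) (41, 0) (41, 57) (0, 57)]
2. ⊥bis P0·P1 via (8.125,18.06): [(0, 11.0971) (0, 0) (41, 0) (41, 46.2331)]  |A|=1175.2686
3. ⊥bis P0·P2 via (20.525,14.355): [(19.6006, 27.8943) (0, 11.0971) (0, 0) (21.5051, 0)]  |A|=408.6895
4. canonical 4-gon: [(19.6006, 27.8943) (0, 11.0971) (0, 0) (21.5051, 0)]
5. shoelace: 408.6895

Area of P0's cell: 408.6895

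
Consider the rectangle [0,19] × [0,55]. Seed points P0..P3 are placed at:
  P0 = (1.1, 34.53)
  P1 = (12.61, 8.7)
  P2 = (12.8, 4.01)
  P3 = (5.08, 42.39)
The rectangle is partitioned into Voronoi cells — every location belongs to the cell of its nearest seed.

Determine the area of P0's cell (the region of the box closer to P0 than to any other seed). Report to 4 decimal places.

1. box [0,19]×[0,55]: [(0, 0) (19, 0) (19, 55) (0, 55)]
2. ⊥bis P0·P1 via (6.855,21.615): [(0, 18.5604) (19, 27.0269) (19, 55) (0, 55)]  |A|=611.9211
3. ⊥bis P0·P2 via (6.95,19.27): [(0, 18.5604) (19, 27.0269) (19, 55) (0, 55)]  |A|=611.9211
4. ⊥bis P0·P3 via (3.09,38.46): [(0, 40.0247) (0, 18.5604) (19, 27.0269) (19, 30.4038)]  |A|=235.9913
5. canonical 4-gon: [(0, 40.0247) (0, 18.5604) (19, 27.0269) (19, 30.4038)]
6. shoelace: 235.9913

Area of P0's cell: 235.9913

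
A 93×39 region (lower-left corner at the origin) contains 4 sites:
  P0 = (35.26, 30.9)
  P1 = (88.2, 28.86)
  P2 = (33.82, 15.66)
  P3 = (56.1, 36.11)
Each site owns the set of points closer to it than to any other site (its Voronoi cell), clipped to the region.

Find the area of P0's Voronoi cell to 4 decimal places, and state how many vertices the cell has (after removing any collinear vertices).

Area of P0's cell: 680.0981 (4 vertices)

1. box [0,93]×[0,39]: [(0, 0) (93, 0) (93, 39) (0, 39)]
2. ⊥bis P0·P1 via (61.73,29.88): [(0, 0) (60.5786, 0) (62.0814, 39) (0, 39)]  |A|=2391.8706
3. ⊥bis P0·P2 via (34.54,23.28): [(0, 26.5436) (61.378, 20.7441) (62.0814, 39) (0, 39)]  |A|=948.9488
4. ⊥bis P0·P3 via (45.68,33.505): [(0, 26.5436) (48.5676, 21.9546) (44.3062, 39) (0, 39)]  |A|=680.0981
5. canonical 4-gon: [(0, 26.5436) (48.5676, 21.9546) (44.3062, 39) (0, 39)]
6. shoelace: 680.0981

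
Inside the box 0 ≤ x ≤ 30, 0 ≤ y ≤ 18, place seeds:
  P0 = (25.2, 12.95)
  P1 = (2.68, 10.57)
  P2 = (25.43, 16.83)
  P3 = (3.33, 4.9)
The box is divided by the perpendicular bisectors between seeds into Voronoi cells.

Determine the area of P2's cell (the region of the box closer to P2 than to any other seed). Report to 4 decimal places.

1. box [0,30]×[0,18]: [(0, 0) (30, 0) (30, 18) (0, 18)]
2. ⊥bis P2·P0 via (25.315,14.89): [(0, 16.3906) (30, 14.6123) (30, 18) (0, 18)]  |A|=74.9563
3. ⊥bis P2·P1 via (14.055,13.7): [(13.5354, 15.5883) (30, 14.6123) (30, 18) (12.8718, 18)]  |A|=48.543
4. ⊥bis P2·P3 via (14.38,10.865): [(13.5354, 15.5883) (30, 14.6123) (30, 18) (12.8718, 18)]  |A|=48.543
5. canonical 4-gon: [(13.5354, 15.5883) (30, 14.6123) (30, 18) (12.8718, 18)]
6. shoelace: 48.543

Area of P2's cell: 48.5430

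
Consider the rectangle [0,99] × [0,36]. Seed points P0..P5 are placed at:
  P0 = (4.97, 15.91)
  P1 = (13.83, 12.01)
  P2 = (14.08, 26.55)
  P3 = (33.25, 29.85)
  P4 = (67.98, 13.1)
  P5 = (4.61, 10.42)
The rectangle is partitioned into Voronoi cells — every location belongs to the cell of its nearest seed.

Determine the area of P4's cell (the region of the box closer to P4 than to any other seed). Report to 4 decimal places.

1. box [0,99]×[0,36]: [(0, 0) (99, 0) (99, 36) (0, 36)]
2. ⊥bis P4·P0 via (36.475,14.505): [(35.8281, 0) (99, 0) (99, 36) (37.4336, 36)]  |A|=2245.2889
3. ⊥bis P4·P1 via (40.905,12.555): [(41.1577, 0) (99, 0) (99, 36) (40.4331, 36)]  |A|=2095.3657
4. ⊥bis P4·P2 via (41.03,19.825): [(40.7789, 18.8188) (41.1577, 0) (99, 0) (99, 36) (45.0662, 36)]  |A|=2055.5639
5. ⊥bis P4·P3 via (50.615,21.475): [(41.1217, 1.7912) (41.1577, 0) (99, 0) (99, 36) (57.6203, 36)]  |A|=1801.3887
6. ⊥bis P4·P5 via (36.295,11.76): [(41.1217, 1.7912) (41.1577, 0) (99, 0) (99, 36) (57.6203, 36)]  |A|=1801.3887
7. canonical 5-gon: [(41.1217, 1.7912) (41.1577, 0) (99, 0) (99, 36) (57.6203, 36)]
8. shoelace: 1801.3887

Area of P4's cell: 1801.3887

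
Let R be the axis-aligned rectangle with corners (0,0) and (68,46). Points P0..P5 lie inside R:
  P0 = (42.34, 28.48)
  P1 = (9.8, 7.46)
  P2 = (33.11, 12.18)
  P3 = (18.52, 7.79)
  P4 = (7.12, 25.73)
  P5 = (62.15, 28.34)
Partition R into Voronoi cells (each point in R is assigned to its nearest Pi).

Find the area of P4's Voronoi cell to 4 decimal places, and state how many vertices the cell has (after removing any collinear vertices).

Area of P4's cell: 665.1375 (6 vertices)

1. box [0,68]×[0,46]: [(0, 0) (68, 0) (68, 46) (0, 46)]
2. ⊥bis P4·P0 via (24.73,27.105): [(0, 0) (26.8464, 0) (23.2547, 46) (0, 46)]  |A|=1152.324
3. ⊥bis P4·P1 via (8.46,16.595): [(0, 15.354) (25.3571, 19.0736) (23.2547, 46) (0, 46)]  |A|=701.6287
4. ⊥bis P4·P2 via (20.115,18.955): [(0, 15.354) (19.7479, 18.2508) (24.6823, 27.7155) (23.2547, 46) (0, 46)]  |A|=677.1139
5. ⊥bis P4·P3 via (12.82,16.76): [(0, 15.354) (13.7909, 17.377) (22.0178, 22.6048) (24.6823, 27.7155) (23.2547, 46) (0, 46)]  |A|=665.1375
6. ⊥bis P4·P5 via (34.635,27.035): [(0, 15.354) (13.7909, 17.377) (22.0178, 22.6048) (24.6823, 27.7155) (23.2547, 46) (0, 46)]  |A|=665.1375
7. canonical 6-gon: [(0, 15.354) (13.7909, 17.377) (22.0178, 22.6048) (24.6823, 27.7155) (23.2547, 46) (0, 46)]
8. shoelace: 665.1375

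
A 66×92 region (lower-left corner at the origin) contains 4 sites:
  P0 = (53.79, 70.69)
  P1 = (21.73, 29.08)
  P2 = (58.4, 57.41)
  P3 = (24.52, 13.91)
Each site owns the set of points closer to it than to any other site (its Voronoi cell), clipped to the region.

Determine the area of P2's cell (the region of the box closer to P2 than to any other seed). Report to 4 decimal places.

1. box [0,66]×[0,92]: [(0, 0) (66, 0) (66, 92) (0, 92)]
2. ⊥bis P2·P0 via (56.095,64.05): [(0, 44.5773) (0, 0) (66, 0) (66, 67.4884)]  |A|=3698.1671
3. ⊥bis P2·P1 via (40.065,43.245): [(30.7807, 55.2624) (66, 9.6751) (66, 67.4884)]  |A|=1018.0719
4. ⊥bis P2·P3 via (41.46,35.66): [(30.7807, 55.2624) (52.6703, 26.9288) (66, 16.547) (66, 67.4884)]  |A|=972.2715
5. canonical 4-gon: [(30.7807, 55.2624) (52.6703, 26.9288) (66, 16.547) (66, 67.4884)]
6. shoelace: 972.2715

Area of P2's cell: 972.2715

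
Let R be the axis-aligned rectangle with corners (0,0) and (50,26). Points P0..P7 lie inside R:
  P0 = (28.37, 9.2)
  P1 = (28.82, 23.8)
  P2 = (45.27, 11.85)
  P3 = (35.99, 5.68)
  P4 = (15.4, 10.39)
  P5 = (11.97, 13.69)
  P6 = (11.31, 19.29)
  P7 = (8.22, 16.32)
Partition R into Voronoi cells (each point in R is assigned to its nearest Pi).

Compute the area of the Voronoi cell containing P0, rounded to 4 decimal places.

1. box [0,50]×[0,26]: [(0, 0) (50, 0) (50, 26) (0, 26)]
2. ⊥bis P0·P1 via (28.595,16.5): [(0, 17.3814) (0, 0) (50, 0) (50, 15.8403)]  |A|=830.5402
3. ⊥bis P0·P2 via (36.82,10.525): [(35.9185, 16.2743) (0, 17.3814) (0, 0) (38.4704, 0)]  |A|=625.1947
4. ⊥bis P0·P3 via (32.18,7.44): [(36.0053, 15.7208) (35.9185, 16.2743) (0, 17.3814) (0, 0) (28.7431, 0)]  |A|=548.7346
5. ⊥bis P0·P4 via (21.885,9.795): [(36.0053, 15.7208) (35.9185, 16.2743) (22.5174, 16.6873) (20.9863, 0) (28.7431, 0)]  |A|=177.9408
6. ⊥bis P0·P5 via (20.17,11.445): [(36.0053, 15.7208) (35.9185, 16.2743) (22.5174, 16.6873) (20.9863, 0) (28.7431, 0)]  |A|=177.9408
7. ⊥bis P0·P6 via (19.84,14.245): [(36.0053, 15.7208) (35.9185, 16.2743) (22.5174, 16.6873) (20.9863, 0) (28.7431, 0)]  |A|=177.9408
8. ⊥bis P0·P7 via (18.295,12.76): [(36.0053, 15.7208) (35.9185, 16.2743) (22.5174, 16.6873) (20.9863, 0) (28.7431, 0)]  |A|=177.9408
9. canonical 5-gon: [(36.0053, 15.7208) (35.9185, 16.2743) (22.5174, 16.6873) (20.9863, 0) (28.7431, 0)]
10. shoelace: 177.9408

Area of P0's cell: 177.9408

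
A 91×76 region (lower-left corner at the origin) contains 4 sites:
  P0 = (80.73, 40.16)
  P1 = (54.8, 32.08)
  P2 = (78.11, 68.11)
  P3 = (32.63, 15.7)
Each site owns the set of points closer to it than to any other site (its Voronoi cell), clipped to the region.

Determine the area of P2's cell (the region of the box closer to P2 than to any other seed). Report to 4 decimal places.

Area of P2's cell: 1051.5156

1. box [0,91]×[0,76]: [(0, 0) (91, 0) (91, 76) (0, 76)]
2. ⊥bis P2·P0 via (79.42,54.135): [(0, 46.6903) (91, 55.2205) (91, 76) (0, 76)]  |A|=2279.0605
3. ⊥bis P2·P1 via (66.455,50.095): [(62.6415, 52.5622) (91, 55.2205) (91, 76) (26.4139, 76)]  |A|=1051.5156
4. ⊥bis P2·P3 via (55.37,41.905): [(62.6415, 52.5622) (91, 55.2205) (91, 76) (26.4139, 76)]  |A|=1051.5156
5. canonical 4-gon: [(62.6415, 52.5622) (91, 55.2205) (91, 76) (26.4139, 76)]
6. shoelace: 1051.5156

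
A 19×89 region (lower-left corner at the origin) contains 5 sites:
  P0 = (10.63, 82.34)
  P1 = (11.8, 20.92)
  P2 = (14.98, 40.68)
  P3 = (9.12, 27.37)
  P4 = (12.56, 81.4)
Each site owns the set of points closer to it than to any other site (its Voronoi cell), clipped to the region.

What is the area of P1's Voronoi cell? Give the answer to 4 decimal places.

Area of P1's cell: 451.1762

1. box [0,19]×[0,89]: [(0, 0) (19, 0) (19, 89) (0, 89)]
2. ⊥bis P1·P0 via (11.215,51.63): [(0, 51.4164) (0, 0) (19, 0) (19, 51.7783)]  |A|=980.3493
3. ⊥bis P1·P2 via (13.39,30.8): [(0, 32.9549) (0, 0) (19, 0) (19, 29.8972)]  |A|=597.0944
4. ⊥bis P1·P3 via (10.46,24.145): [(0, 19.7988) (0, 0) (19, 0) (19, 27.6934)]  |A|=451.1762
5. ⊥bis P1·P4 via (12.18,51.16): [(0, 19.7988) (0, 0) (19, 0) (19, 27.6934)]  |A|=451.1762
6. canonical 4-gon: [(0, 19.7988) (0, 0) (19, 0) (19, 27.6934)]
7. shoelace: 451.1762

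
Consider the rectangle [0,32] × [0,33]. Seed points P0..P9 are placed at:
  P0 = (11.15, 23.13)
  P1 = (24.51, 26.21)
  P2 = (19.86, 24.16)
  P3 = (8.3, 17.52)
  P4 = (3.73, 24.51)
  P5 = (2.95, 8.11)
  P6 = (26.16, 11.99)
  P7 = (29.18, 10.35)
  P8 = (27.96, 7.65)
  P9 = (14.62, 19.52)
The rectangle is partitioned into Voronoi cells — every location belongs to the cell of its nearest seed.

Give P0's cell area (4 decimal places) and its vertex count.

1. box [0,32]×[0,33]: [(0, 0) (32, 0) (32, 33) (0, 33)]
2. ⊥bis P0·P1 via (17.83,24.67): [(0, 0) (23.5174, 0) (15.9096, 33) (0, 33)]  |A|=650.5456
3. ⊥bis P0·P2 via (15.505,23.645): [(0, 0) (18.3011, 0) (14.3987, 33) (0, 33)]  |A|=539.5477
4. ⊥bis P0·P3 via (9.725,20.325): [(0, 25.2655) (16.2921, 16.9888) (14.3987, 33) (0, 33)]  |A|=178.2764
5. ⊥bis P0·P4 via (7.44,23.82): [(7.0434, 21.6873) (16.2921, 16.9888) (14.3987, 33) (9.1473, 33)]  |A|=99.2977
6. ⊥bis P0·P5 via (7.05,15.62): [(7.0434, 21.6873) (16.2921, 16.9888) (14.3987, 33) (9.1473, 33)]  |A|=99.2977
7. ⊥bis P0·P6 via (18.655,17.56): [(7.0434, 21.6873) (16.2921, 16.9888) (14.3987, 33) (9.1473, 33)]  |A|=99.2977
8. ⊥bis P0·P7 via (20.165,16.74): [(7.0434, 21.6873) (16.2921, 16.9888) (14.3987, 33) (9.1473, 33)]  |A|=99.2977
9. ⊥bis P0·P8 via (19.555,15.39): [(7.0434, 21.6873) (16.2921, 16.9888) (14.3987, 33) (9.1473, 33)]  |A|=99.2977
10. ⊥bis P0·P9 via (12.885,21.325): [(7.0434, 21.6873) (11.1117, 19.6205) (15.4839, 23.8231) (14.3987, 33) (9.1473, 33)]  |A|=82.6588
11. canonical 5-gon: [(7.0434, 21.6873) (11.1117, 19.6205) (15.4839, 23.8231) (14.3987, 33) (9.1473, 33)]
12. shoelace: 82.6588

Area of P0's cell: 82.6588 (5 vertices)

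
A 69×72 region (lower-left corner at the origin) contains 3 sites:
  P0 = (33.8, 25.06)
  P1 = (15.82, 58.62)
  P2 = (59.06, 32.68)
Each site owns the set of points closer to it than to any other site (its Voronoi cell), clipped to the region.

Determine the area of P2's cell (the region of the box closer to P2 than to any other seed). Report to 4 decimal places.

1. box [0,69]×[0,72]: [(0, 0) (69, 0) (69, 72) (0, 72)]
2. ⊥bis P2·P0 via (46.43,28.87): [(55.139, 0) (69, 0) (69, 72) (33.4193, 72)]  |A|=1779.9016
3. ⊥bis P2·P1 via (37.44,45.65): [(40.0538, 50.007) (55.139, 0) (69, 0) (69, 72) (53.2476, 72)]  |A|=1561.8595
4. canonical 5-gon: [(40.0538, 50.007) (55.139, 0) (69, 0) (69, 72) (53.2476, 72)]
5. shoelace: 1561.8595

Area of P2's cell: 1561.8595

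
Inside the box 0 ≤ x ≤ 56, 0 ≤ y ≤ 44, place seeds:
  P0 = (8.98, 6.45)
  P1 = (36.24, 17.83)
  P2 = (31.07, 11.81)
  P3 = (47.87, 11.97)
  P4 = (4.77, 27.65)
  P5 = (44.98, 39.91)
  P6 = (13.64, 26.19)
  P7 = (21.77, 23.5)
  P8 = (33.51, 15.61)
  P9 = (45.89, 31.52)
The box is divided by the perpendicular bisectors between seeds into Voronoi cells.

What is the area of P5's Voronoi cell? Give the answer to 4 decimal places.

Area of P5's cell: 240.3247

1. box [0,56]×[0,44]: [(0, 0) (56, 0) (56, 44) (0, 44)]
2. ⊥bis P5·P0 via (26.98,23.18): [(48.5245, 0) (56, 0) (56, 44) (7.629, 44)]  |A|=1228.6232
3. ⊥bis P5·P1 via (40.61,28.87): [(10.6801, 40.7173) (56, 22.7781) (56, 44) (7.629, 44)]  |A|=560.2816
4. ⊥bis P5·P2 via (38.025,25.86): [(10.6801, 40.7173) (56, 22.7781) (56, 44) (7.629, 44)]  |A|=560.2816
5. ⊥bis P5·P3 via (46.425,25.94): [(10.6801, 40.7173) (47.6833, 26.0702) (56, 26.9304) (56, 44) (7.629, 44)]  |A|=543.015
6. ⊥bis P5·P4 via (24.875,33.78): [(24.4178, 35.2794) (47.6833, 26.0702) (56, 26.9304) (56, 44) (21.7589, 44)]  |A|=467.1511
7. ⊥bis P5·P6 via (29.31,33.05): [(29.1549, 33.4043) (47.6833, 26.0702) (56, 26.9304) (56, 44) (24.5163, 44)]  |A|=434.3808
8. ⊥bis P5·P7 via (33.375,31.705): [(33.3467, 31.7451) (47.6833, 26.0702) (56, 26.9304) (56, 44) (24.6822, 44)]  |A|=415.0055
9. ⊥bis P5·P8 via (39.245,27.76): [(33.3467, 31.7451) (47.6833, 26.0702) (56, 26.9304) (56, 44) (24.6822, 44)]  |A|=415.0055
10. ⊥bis P5·P9 via (45.435,35.715): [(31.6007, 34.2145) (56, 36.8609) (56, 44) (24.6822, 44)]  |A|=240.3247
11. canonical 4-gon: [(31.6007, 34.2145) (56, 36.8609) (56, 44) (24.6822, 44)]
12. shoelace: 240.3247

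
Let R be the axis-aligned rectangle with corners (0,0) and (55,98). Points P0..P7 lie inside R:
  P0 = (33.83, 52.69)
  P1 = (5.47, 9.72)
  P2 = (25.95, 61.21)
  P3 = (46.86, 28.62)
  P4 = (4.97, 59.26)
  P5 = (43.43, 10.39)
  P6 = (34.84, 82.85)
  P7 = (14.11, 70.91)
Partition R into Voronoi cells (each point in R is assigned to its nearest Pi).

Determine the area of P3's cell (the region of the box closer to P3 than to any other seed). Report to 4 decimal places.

Area of P3's cell: 619.9107

1. box [0,55]×[0,98]: [(0, 0) (55, 0) (55, 98) (0, 98)]
2. ⊥bis P3·P0 via (40.345,40.655): [(0, 18.8147) (0, 0) (55, 0) (55, 48.5883)]  |A|=1853.5834
3. ⊥bis P3·P1 via (26.165,19.17): [(21.1092, 30.2419) (34.9186, 0) (55, 0) (55, 48.5883)]  |A|=1126.9979
4. ⊥bis P3·P2 via (36.405,44.915): [(21.1092, 30.2419) (34.9186, 0) (55, 0) (55, 48.5883)]  |A|=1126.9979
5. ⊥bis P3·P4 via (25.915,43.94): [(21.1092, 30.2419) (34.9186, 0) (55, 0) (55, 48.5883)]  |A|=1126.9979
6. ⊥bis P3·P5 via (45.145,19.505): [(21.1092, 30.2419) (24.2137, 23.4433) (55, 17.6508) (55, 48.5883)]  |A|=619.9107
7. ⊥bis P3·P6 via (40.85,55.735): [(21.1092, 30.2419) (24.2137, 23.4433) (55, 17.6508) (55, 48.5883)]  |A|=619.9107
8. ⊥bis P3·P7 via (30.485,49.765): [(21.1092, 30.2419) (24.2137, 23.4433) (55, 17.6508) (55, 48.5883)]  |A|=619.9107
9. canonical 4-gon: [(21.1092, 30.2419) (24.2137, 23.4433) (55, 17.6508) (55, 48.5883)]
10. shoelace: 619.9107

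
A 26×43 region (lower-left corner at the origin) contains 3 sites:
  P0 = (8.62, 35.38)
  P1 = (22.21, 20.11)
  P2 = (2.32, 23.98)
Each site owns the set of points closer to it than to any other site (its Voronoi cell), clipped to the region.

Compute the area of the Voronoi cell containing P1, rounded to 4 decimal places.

1. box [0,26]×[0,43]: [(0, 0) (26, 0) (26, 43) (0, 43)]
2. ⊥bis P1·P0 via (15.415,27.745): [(0, 14.026) (0, 0) (26, 0) (26, 37.1654)]  |A|=665.4881
3. ⊥bis P1·P2 via (12.265,22.045): [(12.9466, 25.5482) (7.9757, 0) (26, 0) (26, 37.1654)]  |A|=472.8115
4. canonical 4-gon: [(12.9466, 25.5482) (7.9757, 0) (26, 0) (26, 37.1654)]
5. shoelace: 472.8115

Area of P1's cell: 472.8115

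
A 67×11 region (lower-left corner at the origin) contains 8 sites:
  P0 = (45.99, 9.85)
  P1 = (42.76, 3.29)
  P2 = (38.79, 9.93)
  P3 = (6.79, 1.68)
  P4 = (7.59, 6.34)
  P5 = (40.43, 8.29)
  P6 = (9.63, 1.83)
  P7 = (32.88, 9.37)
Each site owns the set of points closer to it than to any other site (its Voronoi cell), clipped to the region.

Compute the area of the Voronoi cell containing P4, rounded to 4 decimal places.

Area of P4's cell: 105.1944

1. box [0,67]×[0,11]: [(0, 0) (67, 0) (67, 11) (0, 11)]
2. ⊥bis P4·P0 via (26.79,8.095): [(0, 0) (27.5299, 0) (26.5245, 11) (0, 11)]  |A|=297.2992
3. ⊥bis P4·P1 via (25.175,4.815): [(0, 0) (24.7574, 0) (25.7114, 11) (0, 11)]  |A|=277.5784
4. ⊥bis P4·P2 via (23.19,8.135): [(0, 0) (24.126, 0) (22.8603, 11) (0, 11)]  |A|=258.4251
5. ⊥bis P4·P3 via (7.19,4.01): [(0, 5.2443) (23.9966, 1.1247) (22.8603, 11) (0, 11)]  |A|=181.9342
6. ⊥bis P4·P5 via (24.01,7.315): [(0, 5.2443) (23.9966, 1.1247) (22.8603, 11) (0, 11)]  |A|=181.9342
7. ⊥bis P4·P6 via (8.61,4.085): [(0, 5.2443) (8.0991, 3.8539) (22.9117, 10.554) (22.8603, 11) (0, 11)]  |A|=108.4636
8. ⊥bis P4·P7 via (20.235,7.855): [(0, 5.2443) (8.0991, 3.8539) (20.0659, 9.2668) (19.8582, 11) (0, 11)]  |A|=105.1944
9. canonical 5-gon: [(0, 5.2443) (8.0991, 3.8539) (20.0659, 9.2668) (19.8582, 11) (0, 11)]
10. shoelace: 105.1944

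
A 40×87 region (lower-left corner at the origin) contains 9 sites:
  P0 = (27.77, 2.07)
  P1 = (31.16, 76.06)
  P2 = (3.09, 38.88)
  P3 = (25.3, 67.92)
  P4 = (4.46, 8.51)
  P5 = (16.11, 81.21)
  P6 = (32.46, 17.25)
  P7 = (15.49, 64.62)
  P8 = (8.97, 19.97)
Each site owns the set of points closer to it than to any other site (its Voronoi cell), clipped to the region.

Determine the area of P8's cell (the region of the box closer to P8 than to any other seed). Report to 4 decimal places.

1. box [0,40]×[0,87]: [(0, 0) (40, 0) (40, 87) (0, 87)]
2. ⊥bis P8·P0 via (18.37,11.02): [(0, 0) (7.8776, 0) (40, 33.7375) (40, 87) (0, 87)]  |A|=2938.1338
3. ⊥bis P8·P1 via (20.065,48.015): [(0, 55.953) (0, 0) (7.8776, 0) (40, 33.7375) (40, 40.1284)]  |A|=1379.7624
4. ⊥bis P8·P2 via (6.03,29.425): [(0, 27.55) (0, 0) (7.8776, 0) (40, 33.7375) (40, 39.9879)]  |A|=808.8908
5. ⊥bis P8·P3 via (17.135,43.945): [(34.1216, 38.16) (0, 27.55) (0, 0) (7.8776, 0) (40, 33.7375) (40, 36.158)]  |A|=797.6341
6. ⊥bis P8·P4 via (6.715,14.24): [(34.1216, 38.16) (0, 27.55) (0, 16.8826) (17.4234, 10.0258) (40, 33.7375) (40, 36.158)]  |A|=611.0684
7. ⊥bis P8·P5 via (12.54,50.59): [(34.1216, 38.16) (0, 27.55) (0, 16.8826) (17.4234, 10.0258) (40, 33.7375) (40, 36.158)]  |A|=611.0684
8. ⊥bis P8·P6 via (20.715,18.61): [(22.5626, 34.5657) (0, 27.55) (0, 16.8826) (17.4234, 10.0258) (20.0391, 12.773)]  |A|=376.781
9. ⊥bis P8·P7 via (12.23,42.295): [(22.5626, 34.5657) (0, 27.55) (0, 16.8826) (17.4234, 10.0258) (20.0391, 12.773)]  |A|=376.781
10. canonical 5-gon: [(22.5626, 34.5657) (0, 27.55) (0, 16.8826) (17.4234, 10.0258) (20.0391, 12.773)]
11. shoelace: 376.781

Area of P8's cell: 376.7810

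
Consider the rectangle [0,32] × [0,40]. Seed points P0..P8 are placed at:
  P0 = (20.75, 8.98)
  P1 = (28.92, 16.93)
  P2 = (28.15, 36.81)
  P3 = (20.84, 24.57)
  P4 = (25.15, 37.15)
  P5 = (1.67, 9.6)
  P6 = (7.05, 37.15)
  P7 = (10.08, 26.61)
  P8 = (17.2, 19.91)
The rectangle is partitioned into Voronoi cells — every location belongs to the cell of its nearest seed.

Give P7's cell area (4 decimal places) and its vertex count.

Area of P7's cell: 184.6844 (6 vertices)

1. box [0,32]×[0,40]: [(0, 0) (32, 0) (32, 40) (0, 40)]
2. ⊥bis P7·P0 via (15.415,17.795): [(0, 8.4656) (32, 27.8325) (32, 40) (0, 40)]  |A|=699.2303
3. ⊥bis P7·P1 via (19.5,21.77): [(0, 8.4656) (18.3795, 19.5892) (28.8666, 40) (0, 40)]  |A|=584.389
4. ⊥bis P7·P2 via (19.115,31.71): [(0, 8.4656) (18.3795, 19.5892) (21.9901, 26.6165) (14.4355, 40) (0, 40)]  |A|=487.82
5. ⊥bis P7·P3 via (15.46,25.59): [(0, 8.4656) (13.7964, 16.8154) (17.2475, 35.0183) (14.4355, 40) (0, 40)]  |A|=419.0616
6. ⊥bis P7·P4 via (17.615,31.88): [(0, 8.4656) (13.7964, 16.8154) (16.8578, 32.9627) (11.9358, 40) (0, 40)]  |A|=406.4049
7. ⊥bis P7·P5 via (5.875,18.105): [(0, 21.0097) (11.4076, 15.3696) (13.7964, 16.8154) (16.8578, 32.9627) (11.9358, 40) (0, 40)]  |A|=334.856
8. ⊥bis P7·P6 via (8.565,31.88): [(0, 29.4178) (0, 21.0097) (11.4076, 15.3696) (13.7964, 16.8154) (16.8578, 32.9627) (16.1, 34.0461)]  |A|=214.1368
9. ⊥bis P7·P8 via (13.64,23.26): [(0, 29.4178) (0, 21.0097) (7.8638, 17.1217) (15.366, 25.0942) (16.8578, 32.9627) (16.1, 34.0461)]  |A|=184.6844
10. canonical 6-gon: [(0, 29.4178) (0, 21.0097) (7.8638, 17.1217) (15.366, 25.0942) (16.8578, 32.9627) (16.1, 34.0461)]
11. shoelace: 184.6844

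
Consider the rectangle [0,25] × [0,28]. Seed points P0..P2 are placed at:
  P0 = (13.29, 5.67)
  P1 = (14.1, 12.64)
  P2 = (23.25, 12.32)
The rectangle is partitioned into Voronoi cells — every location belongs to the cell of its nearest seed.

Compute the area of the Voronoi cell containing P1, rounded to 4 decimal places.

Area of P1's cell: 346.4200

1. box [0,25]×[0,28]: [(0, 0) (25, 0) (25, 28) (0, 28)]
2. ⊥bis P1·P0 via (13.695,9.155): [(0, 10.7465) (25, 7.8412) (25, 28) (0, 28)]  |A|=467.6532
3. ⊥bis P1·P2 via (18.675,12.48): [(0, 10.7465) (18.539, 8.5921) (19.2178, 28) (0, 28)]  |A|=346.42
4. canonical 4-gon: [(0, 10.7465) (18.539, 8.5921) (19.2178, 28) (0, 28)]
5. shoelace: 346.42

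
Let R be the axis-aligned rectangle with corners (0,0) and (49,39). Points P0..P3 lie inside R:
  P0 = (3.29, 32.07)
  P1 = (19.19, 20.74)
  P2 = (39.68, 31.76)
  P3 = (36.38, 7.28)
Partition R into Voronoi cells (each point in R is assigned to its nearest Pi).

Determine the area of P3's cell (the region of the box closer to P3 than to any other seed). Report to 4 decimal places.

1. box [0,49]×[0,39]: [(0, 0) (49, 0) (49, 39) (0, 39)]
2. ⊥bis P3·P0 via (19.835,19.675): [(5.0951, 0) (49, 0) (49, 39) (34.3127, 39)]  |A|=1142.5481
3. ⊥bis P3·P1 via (27.785,14.01): [(16.815, 0) (49, 0) (49, 39) (47.3525, 39)]  |A|=659.734
4. ⊥bis P3·P2 via (38.03,19.52): [(32.6656, 20.2431) (16.815, 0) (49, 0) (49, 18.0412)]  |A|=473.1087
5. canonical 4-gon: [(32.6656, 20.2431) (16.815, 0) (49, 0) (49, 18.0412)]
6. shoelace: 473.1087

Area of P3's cell: 473.1087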